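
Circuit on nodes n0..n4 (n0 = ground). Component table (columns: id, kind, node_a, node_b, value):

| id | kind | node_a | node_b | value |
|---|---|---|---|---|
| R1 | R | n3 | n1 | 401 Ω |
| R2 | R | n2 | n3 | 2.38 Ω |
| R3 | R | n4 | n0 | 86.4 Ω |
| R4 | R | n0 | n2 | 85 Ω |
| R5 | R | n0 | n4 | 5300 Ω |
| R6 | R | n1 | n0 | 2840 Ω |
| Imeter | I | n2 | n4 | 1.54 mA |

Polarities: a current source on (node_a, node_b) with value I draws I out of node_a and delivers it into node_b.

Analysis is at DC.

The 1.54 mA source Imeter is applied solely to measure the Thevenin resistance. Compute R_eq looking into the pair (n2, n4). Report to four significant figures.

R_eq = 167.8 Ω

Element admittances at DC:
  Y(R1) = 0.002494 S between n3,n1
  Y(R2) = 0.4202 S between n2,n3
  Y(R3) = 0.01157 S between n4,n0
  Y(R4) = 0.01176 S between n0,n2
  Y(R5) = 0.0001887 S between n0,n4
  Y(R6) = 0.0003521 S between n1,n0
  Imeter: injects 0.00154 A into n4 (from n2)
Assemble and solve the 4×4 MNA system:
  V(n1)=-0.1117  V(n2)=-0.1276  V(n3)=-0.1275  V(n4)=0.1309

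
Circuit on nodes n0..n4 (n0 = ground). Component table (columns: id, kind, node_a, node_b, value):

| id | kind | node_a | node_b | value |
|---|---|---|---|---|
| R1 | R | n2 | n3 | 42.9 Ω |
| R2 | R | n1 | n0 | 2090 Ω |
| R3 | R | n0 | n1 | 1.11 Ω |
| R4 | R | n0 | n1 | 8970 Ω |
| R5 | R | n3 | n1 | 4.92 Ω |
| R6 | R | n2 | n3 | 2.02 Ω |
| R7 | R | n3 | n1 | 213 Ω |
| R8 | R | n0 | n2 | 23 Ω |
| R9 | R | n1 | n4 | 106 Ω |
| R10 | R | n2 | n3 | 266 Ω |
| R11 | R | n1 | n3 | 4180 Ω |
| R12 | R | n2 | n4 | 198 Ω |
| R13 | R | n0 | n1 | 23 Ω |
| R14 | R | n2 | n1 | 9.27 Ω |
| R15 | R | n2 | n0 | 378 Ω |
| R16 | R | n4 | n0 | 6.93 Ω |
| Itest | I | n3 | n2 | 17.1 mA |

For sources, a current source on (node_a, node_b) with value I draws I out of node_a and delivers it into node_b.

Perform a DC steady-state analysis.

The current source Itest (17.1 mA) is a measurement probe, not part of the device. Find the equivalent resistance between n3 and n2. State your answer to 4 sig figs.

MNA unknowns: 4 node voltages V₁..V_4
R1: Y=0.02331 on G[2,3]
R2: Y=0.0004785 on G[1,0]
R3: Y=0.9009 on G[0,1]
R4: Y=0.0001115 on G[0,1]
R5: Y=0.2033 on G[3,1]
R6: Y=0.4950 on G[2,3]
R7: Y=0.004695 on G[3,1]
R8: Y=0.04348 on G[0,2]
R9: Y=0.009434 on G[1,4]
R10: Y=0.003759 on G[2,3]
R11: Y=0.0002392 on G[1,3]
R12: Y=0.005051 on G[2,4]
R13: Y=0.04348 on G[0,1]
R14: Y=0.1079 on G[2,1]
R15: Y=0.002646 on G[2,0]
R16: Y=0.1443 on G[4,0]
Itest: z[3]−=0.0171, z[2]+=0.0171
solve → V1=-0.0008067, V2=0.01517, V3=-0.01280, V4=0.0004345

R_eq = 1.636 Ω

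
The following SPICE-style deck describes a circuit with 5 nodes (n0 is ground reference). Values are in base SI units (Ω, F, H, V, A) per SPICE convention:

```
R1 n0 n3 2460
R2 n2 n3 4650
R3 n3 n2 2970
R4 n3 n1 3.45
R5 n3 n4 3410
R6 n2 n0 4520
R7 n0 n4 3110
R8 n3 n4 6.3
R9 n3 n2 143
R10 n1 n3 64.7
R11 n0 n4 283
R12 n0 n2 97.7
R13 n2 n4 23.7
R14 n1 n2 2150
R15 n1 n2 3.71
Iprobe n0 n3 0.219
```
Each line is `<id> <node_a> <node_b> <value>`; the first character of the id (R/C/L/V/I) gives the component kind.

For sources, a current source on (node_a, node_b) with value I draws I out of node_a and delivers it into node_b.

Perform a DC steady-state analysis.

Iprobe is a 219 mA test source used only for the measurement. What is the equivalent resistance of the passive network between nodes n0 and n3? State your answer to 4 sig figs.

Apply KCL at each of the 4 non-ground nodes and solve the resulting linear system.
Node n1: branches {R4, R10, R14, R15} → V_1 = 15.22
Node n2: branches {R2, R3, R6, R9, R12, R13, R14, R15} → V_2 = 14.74
Node n3: branches {R1, R2, R3, R4, R5, R8, R9, R10, Iprobe} → V_3 = 15.65
Node n4: branches {R5, R7, R8, R11, R13} → V_4 = 15.17

R_eq = 71.45 Ω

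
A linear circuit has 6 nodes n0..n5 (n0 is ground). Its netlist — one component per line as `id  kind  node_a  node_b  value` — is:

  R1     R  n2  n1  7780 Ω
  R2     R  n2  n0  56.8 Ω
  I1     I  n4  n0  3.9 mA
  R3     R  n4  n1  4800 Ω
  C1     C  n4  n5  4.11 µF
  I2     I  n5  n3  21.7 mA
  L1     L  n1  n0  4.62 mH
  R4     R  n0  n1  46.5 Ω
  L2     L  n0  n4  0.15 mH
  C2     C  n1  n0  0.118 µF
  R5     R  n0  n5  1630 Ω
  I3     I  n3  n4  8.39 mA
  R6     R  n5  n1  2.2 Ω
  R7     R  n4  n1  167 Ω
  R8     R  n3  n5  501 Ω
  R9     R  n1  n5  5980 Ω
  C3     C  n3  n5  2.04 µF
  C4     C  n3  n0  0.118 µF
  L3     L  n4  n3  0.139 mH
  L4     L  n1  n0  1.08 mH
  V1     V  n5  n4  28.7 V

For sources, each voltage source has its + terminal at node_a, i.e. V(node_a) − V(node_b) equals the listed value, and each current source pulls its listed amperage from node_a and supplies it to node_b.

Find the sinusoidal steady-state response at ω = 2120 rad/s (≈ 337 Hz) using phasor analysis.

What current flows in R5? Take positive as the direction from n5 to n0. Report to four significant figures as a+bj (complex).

MNA unknowns: 5 node voltages V₁..V_5 plus 1 source current (V1)
R1: Y=0.0001285+0.000j on G[2,1]
R2: Y=0.01761+0.000j on G[2,0]
I1: z[4]−=0.0039, z[0]+=0.0039
R3: Y=0.0002083+0.000j on G[4,1]
C1: Y=0.000+0.008713j on G[4,5]
I2: z[5]−=0.0217, z[3]+=0.0217
L1: Y=0.000-0.1021j on G[1,0]
R4: Y=0.02151+0.000j on G[0,1]
L2: Y=0.000-3.145j on G[0,4]
C2: Y=0.000+0.0002502j on G[1,0]
R5: Y=0.0006135+0.000j on G[0,5]
I3: z[3]−=0.00839, z[4]+=0.00839
R6: Y=0.4545+0.000j on G[5,1]
R7: Y=0.005988+0.000j on G[4,1]
R8: Y=0.001996+0.000j on G[3,5]
R9: Y=0.0001672+0.000j on G[1,5]
C3: Y=0.000+0.004325j on G[3,5]
C4: Y=0.000+0.0002502j on G[3,0]
L3: Y=0.000-3.394j on G[4,3]
L4: Y=0.000-0.4368j on G[1,0]
V1: row V5−V4=28.7, i_V1 at 5,4
solve → V1=12.18+11.61j, V2=0.08824+0.08411j, V3=-2.043-2.057j, V4=-2.006-2.078j, V5=26.69-2.078j
aux → i_V1=-6.697+5.849j

0.01638-0.001275j A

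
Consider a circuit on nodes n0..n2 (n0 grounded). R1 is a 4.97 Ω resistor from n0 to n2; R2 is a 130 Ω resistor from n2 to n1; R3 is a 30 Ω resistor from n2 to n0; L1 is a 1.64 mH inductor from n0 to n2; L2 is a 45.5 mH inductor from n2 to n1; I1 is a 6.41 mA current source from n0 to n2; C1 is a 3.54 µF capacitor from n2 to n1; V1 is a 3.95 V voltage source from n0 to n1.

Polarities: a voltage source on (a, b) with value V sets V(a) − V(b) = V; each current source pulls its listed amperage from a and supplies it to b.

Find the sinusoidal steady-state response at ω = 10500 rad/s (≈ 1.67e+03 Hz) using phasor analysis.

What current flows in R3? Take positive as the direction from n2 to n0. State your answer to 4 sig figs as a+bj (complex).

-0.001476-0.01921j A

Element admittances at ω=10500 rad/s:
  Y(R1) = 0.2012+0.000j S between n0,n2
  Y(R2) = 0.007692+0.000j S between n2,n1
  Y(R3) = 0.03333+0.000j S between n2,n0
  Y(L1) = 0.000-0.05807j S between n0,n2
  Y(L2) = 0.000-0.002093j S between n2,n1
  I1: injects 0.00641 A into n2 (from n0)
  Y(C1) = 0.000+0.03717j S between n2,n1
  V1: constraint V(n0)−V(n1) = 3.95
Assemble and solve the 3×3 MNA system:
  V(n1)=-3.950+0.000j  V(n2)=-0.04428-0.5762j
  i(V1)=-0.05025-0.1326j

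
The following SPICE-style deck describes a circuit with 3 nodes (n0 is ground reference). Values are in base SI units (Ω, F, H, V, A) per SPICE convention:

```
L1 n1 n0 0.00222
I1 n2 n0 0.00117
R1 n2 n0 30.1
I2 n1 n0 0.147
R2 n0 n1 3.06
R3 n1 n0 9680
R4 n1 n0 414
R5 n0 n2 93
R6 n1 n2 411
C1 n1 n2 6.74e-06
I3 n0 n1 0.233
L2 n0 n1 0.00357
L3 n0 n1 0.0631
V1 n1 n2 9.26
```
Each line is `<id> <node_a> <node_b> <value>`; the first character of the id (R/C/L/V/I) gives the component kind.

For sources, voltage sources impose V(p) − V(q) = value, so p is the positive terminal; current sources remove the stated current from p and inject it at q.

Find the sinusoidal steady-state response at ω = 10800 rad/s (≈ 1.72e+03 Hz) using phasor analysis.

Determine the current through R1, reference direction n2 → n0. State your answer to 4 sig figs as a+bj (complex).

-0.2653+0.007839j A

Apply KCL at each of the 2 non-ground nodes and solve the resulting linear system.
Node n1: branches {L1, I2, R2, R3, R4, R6, C1, I3, L2, L3, V1} → V_1 = 1.274+0.2360j
Node n2: branches {I1, R1, R5, R6, C1, V1} → V_2 = -7.986+0.2360j
Source currents: i(V1)=-0.3725-0.6637j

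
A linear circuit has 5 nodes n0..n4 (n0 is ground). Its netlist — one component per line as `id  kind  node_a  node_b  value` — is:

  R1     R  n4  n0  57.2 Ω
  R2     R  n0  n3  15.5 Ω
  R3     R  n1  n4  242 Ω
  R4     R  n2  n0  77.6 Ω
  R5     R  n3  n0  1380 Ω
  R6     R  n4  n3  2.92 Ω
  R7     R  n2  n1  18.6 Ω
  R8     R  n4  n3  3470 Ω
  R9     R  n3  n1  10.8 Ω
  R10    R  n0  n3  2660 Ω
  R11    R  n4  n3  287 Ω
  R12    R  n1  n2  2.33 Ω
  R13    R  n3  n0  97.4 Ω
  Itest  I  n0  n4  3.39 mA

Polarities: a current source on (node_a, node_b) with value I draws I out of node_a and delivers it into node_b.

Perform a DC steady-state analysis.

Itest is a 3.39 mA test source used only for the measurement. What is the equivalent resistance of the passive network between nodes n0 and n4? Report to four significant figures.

Element admittances at DC:
  Y(R1) = 0.01748 S between n4,n0
  Y(R2) = 0.06452 S between n0,n3
  Y(R3) = 0.004132 S between n1,n4
  Y(R4) = 0.01289 S between n2,n0
  Y(R5) = 0.0007246 S between n3,n0
  Y(R6) = 0.3425 S between n4,n3
  Y(R7) = 0.05376 S between n2,n1
  Y(R8) = 0.0002882 S between n4,n3
  Y(R9) = 0.09259 S between n3,n1
  Y(R10) = 0.0003759 S between n0,n3
  Y(R11) = 0.003484 S between n4,n3
  Y(R12) = 0.4292 S between n1,n2
  Y(R13) = 0.01027 S between n3,n0
  Itest: injects 0.00339 A into n4 (from n0)
Assemble and solve the 4×4 MNA system:
  V(n1)=0.02784  V(n2)=0.02712  V(n3)=0.03112  V(n4)=0.03882

R_eq = 11.45 Ω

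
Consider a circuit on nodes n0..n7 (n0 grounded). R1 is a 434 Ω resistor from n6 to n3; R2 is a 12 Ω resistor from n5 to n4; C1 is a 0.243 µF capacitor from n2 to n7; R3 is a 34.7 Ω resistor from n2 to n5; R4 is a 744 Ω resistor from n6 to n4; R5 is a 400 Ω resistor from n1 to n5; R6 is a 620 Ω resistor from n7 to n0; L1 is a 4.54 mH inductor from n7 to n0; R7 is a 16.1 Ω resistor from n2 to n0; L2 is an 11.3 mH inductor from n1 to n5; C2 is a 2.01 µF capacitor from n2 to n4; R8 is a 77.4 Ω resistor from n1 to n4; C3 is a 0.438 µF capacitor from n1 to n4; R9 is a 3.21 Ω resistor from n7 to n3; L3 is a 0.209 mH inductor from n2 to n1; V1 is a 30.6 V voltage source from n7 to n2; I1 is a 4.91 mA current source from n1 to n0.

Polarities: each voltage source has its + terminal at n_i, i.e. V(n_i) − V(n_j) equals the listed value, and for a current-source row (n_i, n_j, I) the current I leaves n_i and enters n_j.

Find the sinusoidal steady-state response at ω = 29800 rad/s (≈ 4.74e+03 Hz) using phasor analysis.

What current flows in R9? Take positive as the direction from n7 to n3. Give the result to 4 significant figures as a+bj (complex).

Element admittances at ω=29800 rad/s:
  Y(R1) = 0.002304+0.000j S between n6,n3
  Y(R2) = 0.08333+0.000j S between n5,n4
  Y(C1) = 0.000+0.007241j S between n2,n7
  Y(R3) = 0.02882+0.000j S between n2,n5
  Y(R4) = 0.001344+0.000j S between n6,n4
  Y(R5) = 0.002500+0.000j S between n1,n5
  Y(R6) = 0.001613+0.000j S between n7,n0
  Y(L1) = 0.000-0.007391j S between n7,n0
  Y(R7) = 0.06211+0.000j S between n2,n0
  Y(L2) = 0.000-0.002970j S between n1,n5
  Y(C2) = 0.000+0.05990j S between n2,n4
  Y(R8) = 0.01292+0.000j S between n1,n4
  Y(C3) = 0.000+0.01305j S between n1,n4
  Y(R9) = 0.3115+0.000j S between n7,n3
  Y(L3) = 0.000-0.1606j S between n2,n1
  V1: constraint V(n7)−V(n2) = 30.6
  I1: injects 0.00491 A into n0 (from n1)
Assemble and solve the 8×8 MNA system:
  V(n1)=-1.229+3.406j  V(n2)=-1.246+3.405j  V(n3)=29.27+3.404j  V(n4)=-1.095+3.116j  V(n5)=-1.131+3.197j  V(n6)=18.08+3.298j  V(n7)=29.35+3.405j
  i(V1)=-0.09829-0.01036j

0.02578+0.0002446j A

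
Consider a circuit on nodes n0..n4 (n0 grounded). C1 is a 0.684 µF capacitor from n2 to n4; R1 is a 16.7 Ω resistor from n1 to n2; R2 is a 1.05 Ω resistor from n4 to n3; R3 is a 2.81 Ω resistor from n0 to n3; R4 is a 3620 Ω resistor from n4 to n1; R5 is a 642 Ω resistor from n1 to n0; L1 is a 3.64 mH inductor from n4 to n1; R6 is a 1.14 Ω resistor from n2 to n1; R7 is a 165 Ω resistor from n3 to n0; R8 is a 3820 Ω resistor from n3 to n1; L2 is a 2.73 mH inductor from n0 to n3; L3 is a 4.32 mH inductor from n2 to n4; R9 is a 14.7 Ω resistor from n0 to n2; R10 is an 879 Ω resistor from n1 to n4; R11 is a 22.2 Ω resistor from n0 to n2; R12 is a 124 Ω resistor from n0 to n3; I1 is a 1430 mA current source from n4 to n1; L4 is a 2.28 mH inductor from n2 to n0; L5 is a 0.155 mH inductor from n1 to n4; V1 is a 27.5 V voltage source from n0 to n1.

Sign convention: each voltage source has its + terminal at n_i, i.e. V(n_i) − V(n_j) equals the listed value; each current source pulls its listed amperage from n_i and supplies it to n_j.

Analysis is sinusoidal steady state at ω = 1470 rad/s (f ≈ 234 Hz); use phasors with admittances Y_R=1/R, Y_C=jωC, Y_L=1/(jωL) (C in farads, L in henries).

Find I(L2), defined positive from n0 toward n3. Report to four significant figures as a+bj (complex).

MNA unknowns: 4 node voltages V₁..V_4 plus 1 source current (V1)
C1: Y=0.000+0.001005j on G[2,4]
R1: Y=0.05988+0.000j on G[1,2]
R2: Y=0.9524+0.000j on G[4,3]
R3: Y=0.3559+0.000j on G[0,3]
R4: Y=0.0002762+0.000j on G[4,1]
R5: Y=0.001558+0.000j on G[1,0]
L1: Y=0.000-0.1869j on G[4,1]
R6: Y=0.8772+0.000j on G[2,1]
R7: Y=0.006061+0.000j on G[3,0]
R8: Y=0.0002618+0.000j on G[3,1]
L2: Y=0.000-0.2492j on G[0,3]
L3: Y=0.000-0.1575j on G[2,4]
R9: Y=0.06803+0.000j on G[0,2]
R10: Y=0.001138+0.000j on G[1,4]
R11: Y=0.04505+0.000j on G[0,2]
R12: Y=0.008065+0.000j on G[0,3]
I1: z[4]−=1.43, z[1]+=1.43
L4: Y=0.000-0.2984j on G[2,0]
L5: Y=0.000-4.389j on G[1,4]
V1: row V0−V1=27.5, i_V1 at 0,1
solve → V1=-27.50+0.000j, V2=-21.97-5.558j, V3=-18.61-2.706j, V4=-26.55+1.111j
aux → i_V1=-11.75+9.562j

0.6744-4.638j A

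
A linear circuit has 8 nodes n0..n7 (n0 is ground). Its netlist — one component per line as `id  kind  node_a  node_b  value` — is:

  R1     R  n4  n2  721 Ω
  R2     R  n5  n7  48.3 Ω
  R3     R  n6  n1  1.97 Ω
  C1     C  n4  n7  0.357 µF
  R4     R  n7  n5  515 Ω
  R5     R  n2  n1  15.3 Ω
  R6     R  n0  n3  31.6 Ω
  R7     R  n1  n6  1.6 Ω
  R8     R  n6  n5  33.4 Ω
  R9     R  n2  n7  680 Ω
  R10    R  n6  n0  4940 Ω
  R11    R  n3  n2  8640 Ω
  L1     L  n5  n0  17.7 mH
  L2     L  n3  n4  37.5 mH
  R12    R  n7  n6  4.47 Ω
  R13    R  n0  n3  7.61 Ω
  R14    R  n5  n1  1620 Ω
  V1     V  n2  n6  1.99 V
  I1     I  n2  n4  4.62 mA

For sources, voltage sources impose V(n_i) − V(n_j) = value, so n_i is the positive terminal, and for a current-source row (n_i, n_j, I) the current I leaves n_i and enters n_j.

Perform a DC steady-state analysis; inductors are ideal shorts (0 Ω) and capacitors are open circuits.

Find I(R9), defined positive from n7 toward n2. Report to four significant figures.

-0.002889 A

Element admittances at DC:
  Y(R1) = 0.001387 S between n4,n2
  Y(R2) = 0.02070 S between n5,n7
  Y(R3) = 0.5076 S between n6,n1
  Y(C1) = 0.000 S between n4,n7
  Y(R4) = 0.001942 S between n7,n5
  Y(R5) = 0.06536 S between n2,n1
  Y(R6) = 0.03165 S between n0,n3
  Y(R7) = 0.6250 S between n1,n6
  Y(R8) = 0.02994 S between n6,n5
  Y(R9) = 0.001471 S between n2,n7
  Y(R10) = 0.0002024 S between n6,n0
  Y(R11) = 0.0001157 S between n3,n2
  L1: short n5↔n0 (DC inductor)
  L2: short n3↔n4 (DC inductor)
  Y(R12) = 0.2237 S between n7,n6
  Y(R13) = 0.1314 S between n0,n3
  Y(R14) = 0.0006173 S between n5,n1
  V1: constraint V(n2)−V(n6) = 1.99
  I1: injects 0.00462 A into n4 (from n2)
Assemble and solve the 10×10 MNA system:
  V(n1)=-0.04049  V(n2)=1.841  V(n3)=0.04489  V(n4)=0.04489  V(n5)=0.000  V(n6)=-0.1491  V(n7)=-0.1237
  i(L1)=-0.007289  i(L2)=-0.007111  i(V1)=-0.1332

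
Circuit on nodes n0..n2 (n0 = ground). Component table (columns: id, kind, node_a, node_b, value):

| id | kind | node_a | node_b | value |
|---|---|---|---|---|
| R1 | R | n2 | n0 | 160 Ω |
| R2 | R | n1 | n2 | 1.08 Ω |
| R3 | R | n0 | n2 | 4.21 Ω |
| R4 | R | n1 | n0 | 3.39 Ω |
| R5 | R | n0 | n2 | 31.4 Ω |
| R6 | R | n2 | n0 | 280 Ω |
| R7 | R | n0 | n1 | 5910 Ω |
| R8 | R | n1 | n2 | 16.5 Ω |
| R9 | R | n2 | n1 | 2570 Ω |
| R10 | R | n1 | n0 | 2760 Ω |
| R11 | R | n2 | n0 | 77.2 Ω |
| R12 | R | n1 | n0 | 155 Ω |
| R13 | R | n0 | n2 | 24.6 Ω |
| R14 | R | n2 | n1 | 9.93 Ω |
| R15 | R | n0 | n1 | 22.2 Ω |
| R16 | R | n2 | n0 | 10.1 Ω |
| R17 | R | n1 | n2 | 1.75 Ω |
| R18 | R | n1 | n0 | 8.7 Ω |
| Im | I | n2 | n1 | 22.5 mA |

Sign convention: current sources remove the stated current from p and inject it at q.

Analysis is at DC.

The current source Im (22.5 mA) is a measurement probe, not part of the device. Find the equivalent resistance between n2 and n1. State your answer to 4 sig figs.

R_eq = 0.5313 Ω

MNA unknowns: 2 node voltages V₁..V_2
R1: Y=0.006250 on G[2,0]
R2: Y=0.9259 on G[1,2]
R3: Y=0.2375 on G[0,2]
R4: Y=0.2950 on G[1,0]
R5: Y=0.03185 on G[0,2]
R6: Y=0.003571 on G[2,0]
R7: Y=0.0001692 on G[0,1]
R8: Y=0.06061 on G[1,2]
R9: Y=0.0003891 on G[2,1]
R10: Y=0.0003623 on G[1,0]
R11: Y=0.01295 on G[2,0]
R12: Y=0.006452 on G[1,0]
R13: Y=0.04065 on G[0,2]
R14: Y=0.1007 on G[2,1]
R15: Y=0.04505 on G[0,1]
R16: Y=0.09901 on G[2,0]
R17: Y=0.5714 on G[1,2]
R18: Y=0.1149 on G[1,0]
Im: z[2]−=0.0225, z[1]+=0.0225
solve → V1=0.005775, V2=-0.006178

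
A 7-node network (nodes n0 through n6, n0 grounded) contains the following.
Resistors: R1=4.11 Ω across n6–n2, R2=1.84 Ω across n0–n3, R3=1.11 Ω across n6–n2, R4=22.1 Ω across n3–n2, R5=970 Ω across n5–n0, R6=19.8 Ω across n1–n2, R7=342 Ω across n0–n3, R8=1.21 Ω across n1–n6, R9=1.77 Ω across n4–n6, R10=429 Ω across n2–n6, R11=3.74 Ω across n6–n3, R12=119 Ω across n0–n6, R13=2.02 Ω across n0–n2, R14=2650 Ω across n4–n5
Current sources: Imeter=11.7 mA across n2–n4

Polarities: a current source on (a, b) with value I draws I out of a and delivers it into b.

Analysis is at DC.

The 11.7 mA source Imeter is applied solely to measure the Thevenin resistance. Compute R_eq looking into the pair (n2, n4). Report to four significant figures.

R_eq = 2.514 Ω

MNA unknowns: 6 node voltages V₁..V_6
R1: Y=0.2433 on G[6,2]
R2: Y=0.5435 on G[0,3]
R3: Y=0.9009 on G[6,2]
R4: Y=0.04525 on G[3,2]
R5: Y=0.001031 on G[5,0]
R6: Y=0.05051 on G[1,2]
R7: Y=0.002924 on G[0,3]
R8: Y=0.8264 on G[1,6]
R9: Y=0.5650 on G[4,6]
R10: Y=0.002331 on G[2,6]
R11: Y=0.2674 on G[6,3]
R12: Y=0.008403 on G[0,6]
R13: Y=0.4950 on G[0,2]
R14: Y=0.0003774 on G[4,5]
Imeter: z[2]−=0.0117, z[4]+=0.0117
solve → V1=0.005990, V2=-0.002226, V3=0.001903, V4=0.02719, V5=0.007285, V6=0.006492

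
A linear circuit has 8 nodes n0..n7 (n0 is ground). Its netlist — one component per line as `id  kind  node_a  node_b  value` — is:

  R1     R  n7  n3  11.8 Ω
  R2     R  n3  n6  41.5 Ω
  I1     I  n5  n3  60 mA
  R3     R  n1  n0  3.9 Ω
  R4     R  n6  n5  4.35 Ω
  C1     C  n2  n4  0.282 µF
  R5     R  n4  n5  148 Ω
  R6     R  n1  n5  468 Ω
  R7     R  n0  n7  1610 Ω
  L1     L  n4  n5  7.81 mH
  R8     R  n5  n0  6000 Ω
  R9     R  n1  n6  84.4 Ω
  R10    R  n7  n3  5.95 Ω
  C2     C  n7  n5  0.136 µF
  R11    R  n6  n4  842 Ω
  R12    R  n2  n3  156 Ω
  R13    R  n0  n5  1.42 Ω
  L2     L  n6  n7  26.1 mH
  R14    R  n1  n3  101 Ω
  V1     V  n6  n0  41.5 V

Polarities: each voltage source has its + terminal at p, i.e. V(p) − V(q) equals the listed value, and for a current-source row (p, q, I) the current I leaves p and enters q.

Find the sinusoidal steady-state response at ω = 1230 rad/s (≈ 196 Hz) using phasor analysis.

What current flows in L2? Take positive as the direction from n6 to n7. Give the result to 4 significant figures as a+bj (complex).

MNA unknowns: 7 node voltages V₁..V_7 plus 1 source current (V1)
R1: Y=0.08475+0.000j on G[7,3]
R2: Y=0.02410+0.000j on G[3,6]
I1: z[5]−=0.06, z[3]+=0.06
R3: Y=0.2564+0.000j on G[1,0]
R4: Y=0.2299+0.000j on G[6,5]
C1: Y=0.000+0.0003469j on G[2,4]
R5: Y=0.006757+0.000j on G[4,5]
R6: Y=0.002137+0.000j on G[1,5]
R7: Y=0.0006211+0.000j on G[0,7]
L1: Y=0.000-0.1041j on G[4,5]
R8: Y=0.0001667+0.000j on G[5,0]
R9: Y=0.01185+0.000j on G[1,6]
R10: Y=0.1681+0.000j on G[7,3]
C2: Y=0.000+0.0001673j on G[7,5]
R11: Y=0.001188+0.000j on G[6,4]
R12: Y=0.006410+0.000j on G[2,3]
R13: Y=0.7042+0.000j on G[0,5]
L2: Y=0.000-0.03115j on G[6,7]
R14: Y=0.009901+0.000j on G[1,3]
V1: row V6−V0=41.5, i_V1 at 6,0
solve → V1=3.110-0.1662j, V2=35.83-6.100j, V3=36.18-4.709j, V4=10.12+0.3967j, V5=10.17+0.01339j, V6=41.50+0.000j, V7=36.74-5.300j
aux → i_V1=-7.987+0.03649j

0.1651-0.1484j A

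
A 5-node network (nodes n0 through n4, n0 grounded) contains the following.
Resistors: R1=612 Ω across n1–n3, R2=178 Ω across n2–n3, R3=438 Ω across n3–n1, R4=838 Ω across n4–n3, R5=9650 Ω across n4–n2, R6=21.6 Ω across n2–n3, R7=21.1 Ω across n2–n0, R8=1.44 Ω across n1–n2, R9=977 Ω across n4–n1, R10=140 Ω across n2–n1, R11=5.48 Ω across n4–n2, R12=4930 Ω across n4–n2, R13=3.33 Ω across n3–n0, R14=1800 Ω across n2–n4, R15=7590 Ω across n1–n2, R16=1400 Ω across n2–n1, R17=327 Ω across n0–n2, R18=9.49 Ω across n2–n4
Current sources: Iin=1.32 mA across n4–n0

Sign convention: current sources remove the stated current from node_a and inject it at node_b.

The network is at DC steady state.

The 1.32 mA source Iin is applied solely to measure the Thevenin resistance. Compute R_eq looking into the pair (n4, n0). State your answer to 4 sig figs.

R_eq = 13.53 Ω

Apply KCL at each of the 4 non-ground nodes and solve the resulting linear system.
Node n1: branches {R1, R3, R8, R9, R10, R15, R16} → V_1 = -0.01332
Node n2: branches {R2, R5, R6, R7, R8, R10, R11, R12, R14, R15, R16, R17, R18} → V_2 = -0.01337
Node n3: branches {R1, R2, R3, R4, R6, R13} → V_3 = -0.002149
Node n4: branches {R4, R5, R9, R11, R12, R14, R18, Iin} → V_4 = -0.01786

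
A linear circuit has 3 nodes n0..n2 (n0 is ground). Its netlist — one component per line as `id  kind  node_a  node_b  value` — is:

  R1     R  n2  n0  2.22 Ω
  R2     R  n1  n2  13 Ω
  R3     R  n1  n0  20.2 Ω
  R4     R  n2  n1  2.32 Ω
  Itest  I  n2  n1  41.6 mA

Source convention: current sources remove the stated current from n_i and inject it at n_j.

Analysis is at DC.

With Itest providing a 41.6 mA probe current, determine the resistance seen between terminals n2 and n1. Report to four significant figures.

MNA unknowns: 2 node voltages V₁..V_2
R1: Y=0.4505 on G[2,0]
R2: Y=0.07692 on G[1,2]
R3: Y=0.04950 on G[1,0]
R4: Y=0.4310 on G[2,1]
Itest: z[2]−=0.0416, z[1]+=0.0416
solve → V1=0.06783, V2=-0.007455

R_eq = 1.810 Ω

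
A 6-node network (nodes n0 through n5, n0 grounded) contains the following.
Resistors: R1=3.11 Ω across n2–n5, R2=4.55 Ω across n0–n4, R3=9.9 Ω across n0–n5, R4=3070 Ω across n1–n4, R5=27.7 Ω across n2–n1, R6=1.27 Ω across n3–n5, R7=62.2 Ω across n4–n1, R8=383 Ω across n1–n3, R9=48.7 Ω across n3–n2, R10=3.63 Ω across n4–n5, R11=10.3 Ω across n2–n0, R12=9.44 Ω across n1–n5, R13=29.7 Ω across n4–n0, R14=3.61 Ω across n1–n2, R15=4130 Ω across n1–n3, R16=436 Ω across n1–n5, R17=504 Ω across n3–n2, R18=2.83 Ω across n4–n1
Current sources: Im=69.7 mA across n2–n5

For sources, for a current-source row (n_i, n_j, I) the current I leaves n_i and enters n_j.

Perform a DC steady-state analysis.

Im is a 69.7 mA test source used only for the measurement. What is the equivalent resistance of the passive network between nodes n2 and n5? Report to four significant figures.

MNA unknowns: 5 node voltages V₁..V_5
R1: Y=0.3215 on G[2,5]
R2: Y=0.2198 on G[0,4]
R3: Y=0.1010 on G[0,5]
R4: Y=0.0003257 on G[1,4]
R5: Y=0.03610 on G[2,1]
R6: Y=0.7874 on G[3,5]
R7: Y=0.01608 on G[4,1]
R8: Y=0.002611 on G[1,3]
R9: Y=0.02053 on G[3,2]
R10: Y=0.2755 on G[4,5]
R11: Y=0.09709 on G[2,0]
R12: Y=0.1059 on G[1,5]
R13: Y=0.03367 on G[4,0]
R14: Y=0.2770 on G[1,2]
R15: Y=0.0002421 on G[1,3]
R16: Y=0.002294 on G[1,5]
R17: Y=0.001984 on G[3,2]
R18: Y=0.3534 on G[4,1]
Im: z[2]−=0.0697, z[5]+=0.0697
solve → V1=-0.01892, V2=-0.07640, V3=0.04873, V4=0.008325, V5=0.05255

R_eq = 1.850 Ω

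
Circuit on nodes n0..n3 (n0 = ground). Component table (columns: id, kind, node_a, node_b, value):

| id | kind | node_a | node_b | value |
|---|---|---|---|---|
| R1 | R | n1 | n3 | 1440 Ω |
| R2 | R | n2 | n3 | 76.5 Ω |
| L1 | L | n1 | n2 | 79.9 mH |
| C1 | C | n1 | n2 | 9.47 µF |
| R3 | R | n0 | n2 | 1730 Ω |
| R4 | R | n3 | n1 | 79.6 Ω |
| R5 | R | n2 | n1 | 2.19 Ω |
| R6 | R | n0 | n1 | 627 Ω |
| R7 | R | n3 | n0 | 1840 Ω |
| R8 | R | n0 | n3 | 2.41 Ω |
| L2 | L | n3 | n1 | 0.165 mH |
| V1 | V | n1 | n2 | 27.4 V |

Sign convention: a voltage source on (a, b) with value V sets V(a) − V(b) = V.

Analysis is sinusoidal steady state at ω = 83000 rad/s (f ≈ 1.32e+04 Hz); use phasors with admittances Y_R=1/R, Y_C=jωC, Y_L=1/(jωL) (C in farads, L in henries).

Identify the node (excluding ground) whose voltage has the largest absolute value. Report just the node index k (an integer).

2

MNA unknowns: 3 node voltages V₁..V_3 plus 1 source current (V1)
R1: Y=0.0006944+0.000j on G[1,3]
R2: Y=0.01307+0.000j on G[2,3]
L1: Y=0.000-0.0001508j on G[1,2]
C1: Y=0.000+0.7860j on G[1,2]
R3: Y=0.0005780+0.000j on G[0,2]
R4: Y=0.01256+0.000j on G[3,1]
R5: Y=0.4566+0.000j on G[2,1]
R6: Y=0.001595+0.000j on G[0,1]
R7: Y=0.0005435+0.000j on G[3,0]
R8: Y=0.4149+0.000j on G[0,3]
L2: Y=0.000-0.07302j on G[3,1]
V1: row V1−V2=27.4, i_V1 at 1,2
solve → V1=1.763+4.421j, V2=-25.64+4.421j, V3=0.02890-0.02312j
aux → i_V1=-12.86-21.47j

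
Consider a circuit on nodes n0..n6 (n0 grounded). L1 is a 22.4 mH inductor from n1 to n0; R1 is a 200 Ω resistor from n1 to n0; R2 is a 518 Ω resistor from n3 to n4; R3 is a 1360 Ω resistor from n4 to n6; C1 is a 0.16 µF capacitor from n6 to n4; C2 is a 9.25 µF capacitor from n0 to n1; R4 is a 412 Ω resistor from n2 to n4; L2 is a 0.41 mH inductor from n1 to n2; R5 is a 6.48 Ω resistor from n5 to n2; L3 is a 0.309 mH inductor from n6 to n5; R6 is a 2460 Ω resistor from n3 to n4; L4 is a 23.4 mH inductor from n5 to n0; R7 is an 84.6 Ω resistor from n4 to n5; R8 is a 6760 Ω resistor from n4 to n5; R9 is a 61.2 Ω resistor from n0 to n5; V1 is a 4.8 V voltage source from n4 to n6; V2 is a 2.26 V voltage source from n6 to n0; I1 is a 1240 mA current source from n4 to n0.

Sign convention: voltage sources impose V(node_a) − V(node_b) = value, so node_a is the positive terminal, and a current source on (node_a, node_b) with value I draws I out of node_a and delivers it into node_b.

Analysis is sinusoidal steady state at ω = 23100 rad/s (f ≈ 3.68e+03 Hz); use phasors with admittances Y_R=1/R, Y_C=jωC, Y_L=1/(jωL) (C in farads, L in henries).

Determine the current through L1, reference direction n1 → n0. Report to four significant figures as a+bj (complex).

MNA unknowns: 6 node voltages V₁..V_6 plus 2 source currents (V1, V2)
L1: Y=0.000-0.001933j on G[1,0]
R1: Y=0.005000+0.000j on G[1,0]
R2: Y=0.001931+0.000j on G[3,4]
R3: Y=0.0007353+0.000j on G[4,6]
C1: Y=0.000+0.003696j on G[6,4]
C2: Y=0.000+0.2137j on G[0,1]
R4: Y=0.002427+0.000j on G[2,4]
L2: Y=0.000-0.1056j on G[1,2]
R5: Y=0.1543+0.000j on G[5,2]
L3: Y=0.000-0.1401j on G[6,5]
R6: Y=0.0004065+0.000j on G[3,4]
L4: Y=0.000-0.001850j on G[5,0]
R7: Y=0.01182+0.000j on G[4,5]
R8: Y=0.0001479+0.000j on G[4,5]
R9: Y=0.01634+0.000j on G[0,5]
V1: row V4−V6=4.8, i_V1 at 4,6
V2: row V6−V0=2.26, i_V2 at 6,0
I1: z[4]−=1.24, z[0]+=1.24
solve → V1=-0.6052-0.5387j, V2=0.6340+0.5129j, V3=7.060+0.000j, V4=7.060+0.000j, V5=1.252-0.3268j, V6=2.260+0.000j
aux → i_V1=-1.329-0.02041j, i_V2=-1.371+0.1385j

-0.001041+0.001170j A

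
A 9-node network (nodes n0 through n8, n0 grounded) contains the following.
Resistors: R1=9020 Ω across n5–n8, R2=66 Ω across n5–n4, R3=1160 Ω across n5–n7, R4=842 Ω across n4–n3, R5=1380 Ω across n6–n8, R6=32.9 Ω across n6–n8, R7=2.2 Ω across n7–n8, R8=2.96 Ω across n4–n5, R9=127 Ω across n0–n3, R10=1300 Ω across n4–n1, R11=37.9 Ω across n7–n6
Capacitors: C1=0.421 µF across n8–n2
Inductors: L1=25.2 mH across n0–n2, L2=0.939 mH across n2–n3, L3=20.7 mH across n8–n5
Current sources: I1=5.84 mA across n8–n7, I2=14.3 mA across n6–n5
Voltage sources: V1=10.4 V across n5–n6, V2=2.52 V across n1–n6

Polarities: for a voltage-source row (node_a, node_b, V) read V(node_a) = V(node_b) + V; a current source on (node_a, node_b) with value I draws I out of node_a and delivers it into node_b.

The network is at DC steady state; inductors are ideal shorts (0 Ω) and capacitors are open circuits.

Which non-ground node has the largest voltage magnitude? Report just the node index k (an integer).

MNA unknowns: 8 node voltages V₁..V_8 plus 5 source currents (L1, L2, L3, V1, V2)
R1: Y=0.0001109 on G[5,8]
C1: Y=0.000 on G[8,2]
L1: row V0−V2=0, i_L1 at 0,2
R2: Y=0.01515 on G[5,4]
R3: Y=0.0008621 on G[5,7]
I1: z[8]−=0.00584, z[7]+=0.00584
R4: Y=0.001188 on G[4,3]
R5: Y=0.0007246 on G[6,8]
R6: Y=0.03040 on G[6,8]
R7: Y=0.4545 on G[7,8]
R8: Y=0.3378 on G[4,5]
I2: z[6]−=0.0143, z[5]+=0.0143
R9: Y=0.007874 on G[0,3]
R10: Y=0.0007692 on G[4,1]
L2: row V2−V3=0, i_L2 at 2,3
L3: row V8−V5=0, i_L3 at 8,5
R11: Y=0.02639 on G[7,6]
V1: row V5−V6=10.4, i_V1 at 5,6
V2: row V1−V6=2.52, i_V2 at 1,6
solve → V1=-7.863, V2=0.000, V3=0.000, V4=0.000, V5=0.01713, V6=-10.38, V7=-0.5403, V8=0.01713
aux → i_L1=0.000, i_L2=0.000, i_L3=-0.5829, i_V1=-0.5751, i_V2=0.006048

6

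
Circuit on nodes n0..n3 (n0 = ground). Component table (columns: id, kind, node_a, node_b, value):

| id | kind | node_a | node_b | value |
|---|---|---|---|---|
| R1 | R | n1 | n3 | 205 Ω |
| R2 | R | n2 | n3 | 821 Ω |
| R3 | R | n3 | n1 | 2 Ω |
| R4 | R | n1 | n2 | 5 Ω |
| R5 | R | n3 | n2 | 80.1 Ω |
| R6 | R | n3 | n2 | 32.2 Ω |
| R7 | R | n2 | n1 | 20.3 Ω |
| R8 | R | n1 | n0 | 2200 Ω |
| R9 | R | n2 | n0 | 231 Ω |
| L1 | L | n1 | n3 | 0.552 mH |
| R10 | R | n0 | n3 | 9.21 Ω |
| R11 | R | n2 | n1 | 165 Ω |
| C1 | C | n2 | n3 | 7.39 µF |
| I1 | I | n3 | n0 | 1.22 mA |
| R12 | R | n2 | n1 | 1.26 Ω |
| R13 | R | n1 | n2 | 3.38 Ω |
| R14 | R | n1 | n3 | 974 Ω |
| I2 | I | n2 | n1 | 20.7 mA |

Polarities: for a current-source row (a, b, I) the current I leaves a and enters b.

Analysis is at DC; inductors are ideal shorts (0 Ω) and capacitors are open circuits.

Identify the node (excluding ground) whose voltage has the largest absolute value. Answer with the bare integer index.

Apply KCL at each of the 3 non-ground nodes and solve the resulting linear system.
Node n1: branches {R1, R3, R4, R7, R8, L1, R11, R12, R13, R14, I2} → V_1 = -0.01020
Node n2: branches {R2, R4, R5, R6, R7, R9, R11, C1, R12, R13, I2} → V_2 = -0.02501
Node n3: branches {R1, R2, R3, R5, R6, L1, R10, C1, I1, R14} → V_3 = -0.01020
Source currents: i(L1)=0.0007762

2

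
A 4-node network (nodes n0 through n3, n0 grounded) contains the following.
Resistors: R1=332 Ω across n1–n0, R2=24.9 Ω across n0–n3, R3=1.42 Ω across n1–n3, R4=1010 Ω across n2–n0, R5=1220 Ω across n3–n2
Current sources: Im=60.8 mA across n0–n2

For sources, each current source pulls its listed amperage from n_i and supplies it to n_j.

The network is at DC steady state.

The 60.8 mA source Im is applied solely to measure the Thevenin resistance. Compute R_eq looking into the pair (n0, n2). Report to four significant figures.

R_eq = 557.3 Ω

MNA unknowns: 3 node voltages V₁..V_3
R1: Y=0.003012 on G[1,0]
R2: Y=0.04016 on G[0,3]
R3: Y=0.7042 on G[1,3]
R4: Y=0.0009901 on G[2,0]
R5: Y=0.0008197 on G[3,2]
Im: z[0]−=0.0608, z[2]+=0.0608
solve → V1=0.6288, V2=33.88, V3=0.6315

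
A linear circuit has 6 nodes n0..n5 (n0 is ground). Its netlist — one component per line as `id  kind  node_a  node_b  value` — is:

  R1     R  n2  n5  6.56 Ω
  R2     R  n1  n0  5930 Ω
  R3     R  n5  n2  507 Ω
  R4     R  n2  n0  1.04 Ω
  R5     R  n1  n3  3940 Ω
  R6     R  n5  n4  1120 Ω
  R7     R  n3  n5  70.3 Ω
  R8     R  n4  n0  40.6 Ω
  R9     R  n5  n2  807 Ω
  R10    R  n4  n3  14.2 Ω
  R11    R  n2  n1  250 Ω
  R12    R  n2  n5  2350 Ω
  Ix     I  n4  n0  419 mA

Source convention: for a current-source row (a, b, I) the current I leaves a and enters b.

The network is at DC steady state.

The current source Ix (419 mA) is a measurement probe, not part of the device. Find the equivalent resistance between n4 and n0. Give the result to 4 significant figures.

Element admittances at DC:
  Y(R1) = 0.1524 S between n2,n5
  Y(R2) = 0.0001686 S between n1,n0
  Y(R3) = 0.001972 S between n5,n2
  Y(R4) = 0.9615 S between n2,n0
  Y(R5) = 0.0002538 S between n1,n3
  Y(R6) = 0.0008929 S between n5,n4
  Y(R7) = 0.01422 S between n3,n5
  Y(R8) = 0.02463 S between n4,n0
  Y(R9) = 0.001239 S between n5,n2
  Y(R10) = 0.07042 S between n4,n3
  Y(R11) = 0.004000 S between n2,n1
  Y(R12) = 0.0004255 S between n2,n5
  Ix: injects 0.419 A into n0 (from n4)
Assemble and solve the 5×5 MNA system:
  V(n1)=-0.6848  V(n2)=-0.1410  V(n3)=-9.711  V(n4)=-11.50  V(n5)=-0.9954

R_eq = 27.46 Ω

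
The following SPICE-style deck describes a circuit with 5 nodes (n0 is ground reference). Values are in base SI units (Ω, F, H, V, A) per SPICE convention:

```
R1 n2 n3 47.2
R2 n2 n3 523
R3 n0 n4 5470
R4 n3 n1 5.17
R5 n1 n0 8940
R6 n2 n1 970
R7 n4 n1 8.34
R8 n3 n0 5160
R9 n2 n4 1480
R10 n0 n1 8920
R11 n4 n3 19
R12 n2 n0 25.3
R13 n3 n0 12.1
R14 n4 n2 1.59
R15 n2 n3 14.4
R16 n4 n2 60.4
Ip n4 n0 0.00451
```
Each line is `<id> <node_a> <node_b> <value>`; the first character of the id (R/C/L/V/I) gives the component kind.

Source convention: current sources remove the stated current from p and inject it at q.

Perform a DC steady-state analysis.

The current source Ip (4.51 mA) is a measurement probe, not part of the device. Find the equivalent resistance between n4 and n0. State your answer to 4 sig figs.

R_eq = 10.60 Ω

MNA unknowns: 4 node voltages V₁..V_4
R1: Y=0.02119 on G[2,3]
R2: Y=0.001912 on G[2,3]
R3: Y=0.0001828 on G[0,4]
R4: Y=0.1934 on G[3,1]
R5: Y=0.0001119 on G[1,0]
R6: Y=0.001031 on G[2,1]
R7: Y=0.1199 on G[4,1]
R8: Y=0.0001938 on G[3,0]
R9: Y=0.0006757 on G[2,4]
R10: Y=0.0001121 on G[0,1]
R11: Y=0.05263 on G[4,3]
R12: Y=0.03953 on G[2,0]
R13: Y=0.08264 on G[3,0]
R14: Y=0.6289 on G[4,2]
R15: Y=0.06944 on G[2,3]
R16: Y=0.01656 on G[4,2]
Ip: z[4]−=0.00451, z[0]+=0.00451
solve → V1=-0.03890, V2=-0.04365, V3=-0.03341, V4=-0.04779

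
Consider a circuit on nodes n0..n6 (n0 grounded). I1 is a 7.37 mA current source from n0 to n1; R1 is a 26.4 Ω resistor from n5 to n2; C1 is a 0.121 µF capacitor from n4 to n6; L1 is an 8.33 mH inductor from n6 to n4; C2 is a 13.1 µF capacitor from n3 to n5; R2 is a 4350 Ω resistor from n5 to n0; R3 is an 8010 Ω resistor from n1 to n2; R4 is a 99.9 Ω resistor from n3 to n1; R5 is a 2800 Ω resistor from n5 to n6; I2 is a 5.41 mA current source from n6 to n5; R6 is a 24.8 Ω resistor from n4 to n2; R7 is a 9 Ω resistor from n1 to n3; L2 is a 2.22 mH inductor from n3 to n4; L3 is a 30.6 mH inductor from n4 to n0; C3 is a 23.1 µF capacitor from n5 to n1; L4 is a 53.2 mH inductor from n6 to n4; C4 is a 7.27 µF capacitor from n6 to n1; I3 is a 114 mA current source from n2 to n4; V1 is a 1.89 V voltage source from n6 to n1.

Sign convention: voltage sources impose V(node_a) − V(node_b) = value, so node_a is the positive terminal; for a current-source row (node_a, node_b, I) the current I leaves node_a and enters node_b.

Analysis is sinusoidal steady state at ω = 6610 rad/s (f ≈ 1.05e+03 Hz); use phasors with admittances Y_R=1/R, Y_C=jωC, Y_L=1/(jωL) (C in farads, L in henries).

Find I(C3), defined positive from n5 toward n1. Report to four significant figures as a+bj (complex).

-0.01070+0.004019j A

Apply KCL at each of the 6 non-ground nodes and solve the resulting linear system.
Node n1: branches {I1, R3, R4, R7, C3, C4, V1} → V_1 = -0.4330+1.277j
Node n2: branches {R1, R3, R6, I3} → V_2 = -1.621+1.431j
Node n3: branches {C2, R4, R7, L2} → V_3 = -0.3929+1.011j
Node n4: branches {C1, L1, R6, L2, L3, L4, I3} → V_4 = 0.06265+1.510j
Node n5: branches {R1, C2, R2, R5, I2, C3} → V_5 = -0.4067+1.347j
Node n6: branches {C1, L1, R5, I2, L4, C4, V1} → V_6 = 1.457+1.277j
Source currents: i(V1)=-0.001381-0.06262j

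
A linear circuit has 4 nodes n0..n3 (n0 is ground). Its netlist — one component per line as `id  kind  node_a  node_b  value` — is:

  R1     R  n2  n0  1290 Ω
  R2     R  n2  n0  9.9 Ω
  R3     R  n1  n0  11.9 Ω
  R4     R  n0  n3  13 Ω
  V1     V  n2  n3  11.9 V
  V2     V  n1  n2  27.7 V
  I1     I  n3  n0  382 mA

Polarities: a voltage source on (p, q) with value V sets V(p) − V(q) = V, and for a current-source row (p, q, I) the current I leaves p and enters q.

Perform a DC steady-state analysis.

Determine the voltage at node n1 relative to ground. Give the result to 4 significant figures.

20.87 V

Element admittances at DC:
  Y(R1) = 0.0007752 S between n2,n0
  Y(R2) = 0.1010 S between n2,n0
  Y(R3) = 0.08403 S between n1,n0
  Y(R4) = 0.07692 S between n0,n3
  V1: constraint V(n2)−V(n3) = 11.9
  V2: constraint V(n1)−V(n2) = 27.7
  I1: injects 0.382 A into n0 (from n3)
Assemble and solve the 5×5 MNA system:
  V(n1)=20.87  V(n2)=-6.829  V(n3)=-18.73
  i(V1)=-1.059  i(V2)=-1.754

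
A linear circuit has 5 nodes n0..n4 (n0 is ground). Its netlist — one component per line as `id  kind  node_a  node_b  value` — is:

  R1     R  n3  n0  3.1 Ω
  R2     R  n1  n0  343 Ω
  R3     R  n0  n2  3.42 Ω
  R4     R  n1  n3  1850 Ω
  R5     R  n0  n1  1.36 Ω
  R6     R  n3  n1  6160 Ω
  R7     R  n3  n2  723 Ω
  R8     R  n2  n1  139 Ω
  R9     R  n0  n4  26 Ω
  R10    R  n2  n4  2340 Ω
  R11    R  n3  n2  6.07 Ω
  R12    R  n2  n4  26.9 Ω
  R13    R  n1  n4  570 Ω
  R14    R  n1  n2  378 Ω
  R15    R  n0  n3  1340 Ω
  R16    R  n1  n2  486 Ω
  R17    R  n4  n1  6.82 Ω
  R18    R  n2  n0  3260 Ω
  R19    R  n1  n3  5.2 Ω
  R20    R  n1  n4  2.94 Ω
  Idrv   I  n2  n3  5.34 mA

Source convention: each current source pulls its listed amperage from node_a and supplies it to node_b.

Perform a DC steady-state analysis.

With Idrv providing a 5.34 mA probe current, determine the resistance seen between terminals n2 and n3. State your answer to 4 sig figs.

Element admittances at DC:
  Y(R1) = 0.3226 S between n3,n0
  Y(R2) = 0.002915 S between n1,n0
  Y(R3) = 0.2924 S between n0,n2
  Y(R4) = 0.0005405 S between n1,n3
  Y(R5) = 0.7353 S between n0,n1
  Y(R6) = 0.0001623 S between n3,n1
  Y(R7) = 0.001383 S between n3,n2
  Y(R8) = 0.007194 S between n2,n1
  Y(R9) = 0.03846 S between n0,n4
  Y(R10) = 0.0004274 S between n2,n4
  Y(R11) = 0.1647 S between n3,n2
  Y(R12) = 0.03717 S between n2,n4
  Y(R13) = 0.001754 S between n1,n4
  Y(R14) = 0.002646 S between n1,n2
  Y(R15) = 0.0007463 S between n0,n3
  Y(R16) = 0.002058 S between n1,n2
  Y(R17) = 0.1466 S between n4,n1
  Y(R18) = 0.0003067 S between n2,n0
  Y(R19) = 0.1923 S between n1,n3
  Y(R20) = 0.3401 S between n1,n4
  Idrv: injects 0.00534 A into n3 (from n2)
Assemble and solve the 4×4 MNA system:
  V(n1)=0.0007653  V(n2)=-0.008531  V(n3)=0.005964  V(n4)=9.403e-05

R_eq = 2.714 Ω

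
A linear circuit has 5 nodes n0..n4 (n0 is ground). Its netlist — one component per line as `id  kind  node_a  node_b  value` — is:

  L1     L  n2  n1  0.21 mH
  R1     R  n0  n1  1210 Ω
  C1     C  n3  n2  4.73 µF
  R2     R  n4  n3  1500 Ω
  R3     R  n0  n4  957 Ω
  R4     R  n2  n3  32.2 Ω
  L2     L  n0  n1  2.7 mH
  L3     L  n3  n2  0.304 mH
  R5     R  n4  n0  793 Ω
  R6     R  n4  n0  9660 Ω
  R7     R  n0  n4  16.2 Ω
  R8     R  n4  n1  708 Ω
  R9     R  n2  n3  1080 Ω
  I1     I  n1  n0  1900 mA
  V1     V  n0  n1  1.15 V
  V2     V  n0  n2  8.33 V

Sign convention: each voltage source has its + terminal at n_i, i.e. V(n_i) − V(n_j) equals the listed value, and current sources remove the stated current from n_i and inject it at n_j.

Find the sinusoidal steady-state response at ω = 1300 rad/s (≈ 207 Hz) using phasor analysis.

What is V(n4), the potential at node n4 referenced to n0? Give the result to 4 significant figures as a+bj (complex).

-0.1084+2.186e-05j V

Apply KCL at each of the 4 non-ground nodes and solve the resulting linear system.
Node n1: branches {L1, R1, L2, R8, I1, V1} → V_1 = -1.150+0.000j
Node n2: branches {L1, C1, R4, L3, R9, V2} → V_2 = -8.330+0.000j
Node n3: branches {C1, R2, R4, L3, R9} → V_3 = -8.330+0.002171j
Node n4: branches {R2, R3, R5, R6, R7, R8} → V_4 = -0.1084+2.186e-05j
Source currents: i(V1)=1.898-25.97j, i(V2)=-0.005481+26.30j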